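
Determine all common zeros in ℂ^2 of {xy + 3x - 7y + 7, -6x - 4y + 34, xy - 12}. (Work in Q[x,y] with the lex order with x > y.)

Compute a lex Gröbner basis by Buchberger's algorithm.
f_1 = xy + 3x - 7y + 7, LT = xy.
f_2 = -6x - 4y + 34, LT = x.
f_3 = xy - 12, LT = xy.

S(f_1,f_2): lcm = xy. S = 3x - 2/3y^2 - 4/3y + 7.
  reduce S modulo (f_1, f_2, f_3):
  remainder -2/3y^2 - 10/3y + 24 ≠ 0; add h_4 = -2/3y^2 - 10/3y + 24 to the basis.

S(f_1,f_3): lcm = xy. S = 3x - 7y + 19.
  reduce S modulo (f_1, f_2, f_3, h_4):
  remainder -9y + 36 ≠ 0; add h_5 = -9y + 36 to the basis.

The other S-polynomials (S(f_2,f_3), S(f_1,h_4), S(f_2,h_4), S(f_3,h_4), S(f_1,h_5), S(f_2,h_5), S(f_3,h_5), S(h_4,h_5)) all reduce to 0 modulo the current basis, so we have a Gröbner basis.
Inter-reduce: drop elements whose leading term is divisible by another's, tail-reduce, and make monic.
Reduced Gröbner basis: {x - 3, y - 4}.

Since the basis is lex-ordered, y - 4 is univariate in y. Its roots are {4}. Back-substituting each root into the other basis elements fixes the other coordinates.
  y = 4: the earlier basis element becomes x - 3 = 0, giving x = 3 — point (3, 4).

{(3, 4)}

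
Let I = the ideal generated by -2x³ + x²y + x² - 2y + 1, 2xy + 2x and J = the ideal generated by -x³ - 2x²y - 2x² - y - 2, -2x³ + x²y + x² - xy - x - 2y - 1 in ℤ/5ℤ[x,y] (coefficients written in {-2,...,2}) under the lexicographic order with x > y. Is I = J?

For a fixed monomial order, each ideal has a unique reduced Gröbner basis; comparing bases decides equality.
Buchberger on the first generating set:
f_1 = -2x³ + x²y + x² - 2y + 1, LT = x³.
f_2 = 2xy + 2x, LT = xy.

S(f_1,f_2): lcm = x³y. S = -x³ + 2x²y² + 2x²y + y² + 2y.
  leading term x³: subtract (-2)·f_1 from -x³ + 2x²y² + 2x²y + y² + 2y → 2x²y² - x²y + 2x² + y² - 2y + 2
  leading term x²y²: subtract (xy)·f_2 from 2x²y² - x²y + 2x² + y² - 2y + 2 → 2x²y + 2x² + y² - 2y + 2
  leading term x²y: subtract (x)·f_2 from 2x²y + 2x² + y² - 2y + 2 → y² - 2y + 2
  leading term y²: no divisor's leading term divides it; move y² to the remainder.
  leading term y: no divisor's leading term divides it; move -2y to the remainder.
  leading term 1: no divisor's leading term divides it; move 2 to the remainder.
  remainder y² - 2y + 2 ≠ 0; add g_3 = y² - 2y + 2 to the basis.

The other S-polynomials (S(f_1,g_3), S(f_2,g_3)) all reduce to 0 modulo the current basis, so we have a Gröbner basis.
Inter-reduce: drop elements whose leading term is divisible by another's, tail-reduce, and make monic.
Reduced Gröbner basis: {x³ + y + 2, xy + x, y² - 2y + 2}.

Buchberger on the second generating set:
h_1 = -x³ - 2x²y - 2x² - y - 2, LT = x³.
h_2 = -2x³ + x²y + x² - xy - x - 2y - 1, LT = x³.

S(h_1,h_2): lcm = x³. S = 2xy + 2x - 1.
  leading term xy: no divisor's leading term divides it; move 2xy to the remainder.
  leading term x: no divisor's leading term divides it; move 2x to the remainder.
  leading term 1: no divisor's leading term divides it; move -1 to the remainder.
  remainder 2xy + 2x - 1 ≠ 0; add k_3 = 2xy + 2x - 1 to the basis.

S(h_1,k_3): lcm = x³y. S = -x³ + 2x²y² + 2x²y - 2x² + y² + 2y.
  leading term x³: subtract (1)·h_1 from -x³ + 2x²y² + 2x²y - 2x² + y² + 2y → 2x²y² - x²y + y² - 2y + 2
  leading term x²y²: subtract (xy)·k_3 from 2x²y² - x²y + y² - 2y + 2 → 2x²y + xy + y² - 2y + 2
  leading term x²y: subtract (x)·k_3 from 2x²y + xy + y² - 2y + 2 → -2x² + xy + x + y² - 2y + 2
  leading term x²: no divisor's leading term divides it; move -2x² to the remainder.
  leading term xy: subtract (-2)·k_3 from xy + x + y² - 2y + 2 → y² - 2y
  leading term y²: no divisor's leading term divides it; move y² to the remainder.
  leading term y: no divisor's leading term divides it; move -2y to the remainder.
  remainder -2x² + y² - 2y ≠ 0; add k_4 = -2x² + y² - 2y to the basis.

S(k_3,k_4): lcm = x²y. S = x² + 2x - 2y³ - y².
  leading term x²: subtract (2)·k_4 from x² + 2x - 2y³ - y² → 2x - 2y³ + 2y² - y
  leading term x: no divisor's leading term divides it; move 2x to the remainder.
  leading term y³: no divisor's leading term divides it; move -2y³ to the remainder.
  leading term y²: no divisor's leading term divides it; move 2y² to the remainder.
  leading term y: no divisor's leading term divides it; move -y to the remainder.
  remainder 2x - 2y³ + 2y² - y ≠ 0; add k_5 = 2x - 2y³ + 2y² - y to the basis.

S(k_3,k_5): lcm = xy. S = x + y⁴ - y³ - 2y² + 2.
  leading term x: subtract (-2)·k_5 from x + y⁴ - y³ - 2y² + 2 → y⁴ + 2y² - 2y + 2
  leading term y⁴: no divisor's leading term divides it; move y⁴ to the remainder.
  leading term y²: no divisor's leading term divides it; move 2y² to the remainder.
  leading term y: no divisor's leading term divides it; move -2y to the remainder.
  leading term 1: no divisor's leading term divides it; move 2 to the remainder.
  remainder y⁴ + 2y² - 2y + 2 ≠ 0; add k_6 = y⁴ + 2y² - 2y + 2 to the basis.

The other S-polynomials (S(h_2,k_3), S(h_1,k_4), S(h_2,k_4), S(h_1,k_5), S(h_2,k_5), S(k_4,k_5), S(h_1,k_6), S(h_2,k_6), S(k_3,k_6), S(k_4,k_6), S(k_5,k_6)) all reduce to 0 modulo the current basis, so we have a Gröbner basis.
Inter-reduce: drop elements whose leading term is divisible by another's, tail-reduce, and make monic.
Reduced Gröbner basis: {x - y³ + y² + 2y, y⁴ + 2y² - 2y + 2}.

Since the reduced bases disagree, the two ideals are not the same.

No, the ideals differ.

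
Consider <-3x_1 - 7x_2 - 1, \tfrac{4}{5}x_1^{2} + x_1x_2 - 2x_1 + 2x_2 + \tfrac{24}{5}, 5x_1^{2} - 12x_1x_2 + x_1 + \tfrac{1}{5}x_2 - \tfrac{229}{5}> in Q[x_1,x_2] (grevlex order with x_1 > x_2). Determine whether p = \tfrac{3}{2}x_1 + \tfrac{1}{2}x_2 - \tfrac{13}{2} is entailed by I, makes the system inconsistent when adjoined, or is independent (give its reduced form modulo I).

First compute the reduced Gröbner basis of I by Buchberger's algorithm.
f_1 = -3x_1 - 7x_2 - 1, LT = x_1.
f_2 = \tfrac{4}{5}x_1^{2} + x_1x_2 - 2x_1 + 2x_2 + \tfrac{24}{5}, LT = x_1^{2}.
f_3 = 5x_1^{2} - 12x_1x_2 + x_1 + \tfrac{1}{5}x_2 - \tfrac{229}{5}, LT = x_1^{2}.

S(f_1,f_2): lcm = x_1^{2}. S = \tfrac{13}{12}x_1x_2 + \tfrac{17}{6}x_1 - \tfrac{5}{2}x_2 - 6.
  leading term x_1x_2: subtract (-\tfrac{13}{36}x_2)·f_1 from \tfrac{13}{12}x_1x_2 + \tfrac{17}{6}x_1 - \tfrac{5}{2}x_2 - 6 → -\tfrac{91}{36}x_2^{2} + \tfrac{17}{6}x_1 - \tfrac{103}{36}x_2 - 6
  leading term x_2^{2}: no divisor's leading term divides it; move -\tfrac{91}{36}x_2^{2} to the remainder.
  leading term x_1: subtract (-\tfrac{17}{18})·f_1 from \tfrac{17}{6}x_1 - \tfrac{103}{36}x_2 - 6 → -\tfrac{341}{36}x_2 - \tfrac{125}{18}
  leading term x_2: no divisor's leading term divides it; move -\tfrac{341}{36}x_2 to the remainder.
  leading term 1: no divisor's leading term divides it; move -\tfrac{125}{18} to the remainder.
  remainder -\tfrac{91}{36}x_2^{2} - \tfrac{341}{36}x_2 - \tfrac{125}{18} ≠ 0; add h_4 = -\tfrac{91}{36}x_2^{2} - \tfrac{341}{36}x_2 - \tfrac{125}{18} to the basis.

S(f_1,f_3): lcm = x_1^{2}. S = \tfrac{71}{15}x_1x_2 + \tfrac{2}{15}x_1 - \tfrac{1}{25}x_2 + \tfrac{229}{25}.
  leading term x_1x_2: subtract (-\tfrac{71}{45}x_2)·f_1 from \tfrac{71}{15}x_1x_2 + \tfrac{2}{15}x_1 - \tfrac{1}{25}x_2 + \tfrac{229}{25} → -\tfrac{497}{45}x_2^{2} + \tfrac{2}{15}x_1 - \tfrac{364}{225}x_2 + \tfrac{229}{25}
  leading term x_2^{2}: subtract (\tfrac{284}{65})·h_4 from -\tfrac{497}{45}x_2^{2} + \tfrac{2}{15}x_1 - \tfrac{364}{225}x_2 + \tfrac{229}{25} → \tfrac{2}{15}x_1 + \tfrac{116323}{2925}x_2 + \tfrac{115543}{2925}
  leading term x_1: subtract (-\tfrac{2}{45})·f_1 from \tfrac{2}{15}x_1 + \tfrac{116323}{2925}x_2 + \tfrac{115543}{2925} → \tfrac{38471}{975}x_2 + \tfrac{38471}{975}
  leading term x_2: no divisor's leading term divides it; move \tfrac{38471}{975}x_2 to the remainder.
  leading term 1: no divisor's leading term divides it; move \tfrac{38471}{975} to the remainder.
  remainder \tfrac{38471}{975}x_2 + \tfrac{38471}{975} ≠ 0; add h_5 = \tfrac{38471}{975}x_2 + \tfrac{38471}{975} to the basis.

The other S-polynomials (S(f_2,f_3), S(f_1,h_4), S(f_2,h_4), S(f_3,h_4), S(f_1,h_5), S(f_2,h_5), S(f_3,h_5), S(h_4,h_5)) all reduce to 0 modulo the current basis, so we have a Gröbner basis.
Inter-reduce: drop elements whose leading term is divisible by another's, tail-reduce, and make monic.
Reduced Gröbner basis: {x_1 - 2, x_2 + 1}.
Label its elements g_1 = x_1 - 2, g_2 = x_2 + 1.

Reduce p = \tfrac{3}{2}x_1 + \tfrac{1}{2}x_2 - \tfrac{13}{2} modulo G:
  leading term x_1: subtract (\tfrac{3}{2})·g_1 from \tfrac{3}{2}x_1 + \tfrac{1}{2}x_2 - \tfrac{13}{2} → \tfrac{1}{2}x_2 - \tfrac{7}{2}
  leading term x_2: subtract (\tfrac{1}{2})·g_2 from \tfrac{1}{2}x_2 - \tfrac{7}{2} → -4
  leading term 1: no divisor's leading term divides it; move -4 to the remainder.
  normal form = -4.
The normal form is nonzero, so p ∉ I. Since p minus its normal form lies in I, I + (p) = I + (r) where r = -4; decide whether this ideal is the whole ring.
Here r = -4 is a nonzero constant, hence a unit: 1 ∈ I + (p), the Gröbner basis of I + (p) is {1}, and the enlarged system has no common solution — adjoining p is inconsistent.

Adjoining \tfrac{3}{2}x_1 + \tfrac{1}{2}x_2 - \tfrac{13}{2} makes the ideal the whole ring: the system is inconsistent.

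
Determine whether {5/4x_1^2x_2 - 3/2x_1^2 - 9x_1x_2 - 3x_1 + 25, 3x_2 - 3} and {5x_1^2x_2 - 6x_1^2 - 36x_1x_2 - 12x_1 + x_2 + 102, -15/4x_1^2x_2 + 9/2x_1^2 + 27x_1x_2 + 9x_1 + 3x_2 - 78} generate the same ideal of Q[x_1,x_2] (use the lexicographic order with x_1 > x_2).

No, the ideals differ.

For a fixed monomial order, each ideal has a unique reduced Gröbner basis; comparing bases decides equality.
Buchberger on the first generating set:
f_1 = 5/4x_1^2x_2 - 3/2x_1^2 - 9x_1x_2 - 3x_1 + 25, LT = x_1^2x_2.
f_2 = 3x_2 - 3, LT = x_2.

S(f_1,f_2): lcm = x_1^2x_2. S = -1/5x_1^2 - 36/5x_1x_2 - 12/5x_1 + 20.
  leading term x_1^2: no divisor's leading term divides it; move -1/5x_1^2 to the remainder.
  leading term x_1x_2: subtract (-12/5x_1)·f_2 from -36/5x_1x_2 - 12/5x_1 + 20 → -48/5x_1 + 20
  leading term x_1: no divisor's leading term divides it; move -48/5x_1 to the remainder.
  leading term 1: no divisor's leading term divides it; move 20 to the remainder.
  remainder -1/5x_1^2 - 48/5x_1 + 20 ≠ 0; add g_3 = -1/5x_1^2 - 48/5x_1 + 20 to the basis.

The other S-polynomials (S(f_1,g_3), S(f_2,g_3)) all reduce to 0 modulo the current basis, so we have a Gröbner basis.
Inter-reduce: drop elements whose leading term is divisible by another's, tail-reduce, and make monic.
Reduced Gröbner basis: {x_1^2 + 48x_1 - 100, x_2 - 1}.

Buchberger on the second generating set:
h_1 = 5x_1^2x_2 - 6x_1^2 - 36x_1x_2 - 12x_1 + x_2 + 102, LT = x_1^2x_2.
h_2 = -15/4x_1^2x_2 + 9/2x_1^2 + 27x_1x_2 + 9x_1 + 3x_2 - 78, LT = x_1^2x_2.

S(h_1,h_2): lcm = x_1^2x_2. S = x_2 - 2/5.
  leading term x_2: no divisor's leading term divides it; move x_2 to the remainder.
  leading term 1: no divisor's leading term divides it; move -2/5 to the remainder.
  remainder x_2 - 2/5 ≠ 0; add k_3 = x_2 - 2/5 to the basis.

S(h_1,k_3): lcm = x_1^2x_2. S = -4/5x_1^2 - 36/5x_1x_2 - 12/5x_1 + 1/5x_2 + 102/5.
  leading term x_1^2: no divisor's leading term divides it; move -4/5x_1^2 to the remainder.
  leading term x_1x_2: subtract (-36/5x_1)·k_3 from -36/5x_1x_2 - 12/5x_1 + 1/5x_2 + 102/5 → -132/25x_1 + 1/5x_2 + 102/5
  leading term x_1: no divisor's leading term divides it; move -132/25x_1 to the remainder.
  leading term x_2: subtract (1/5)·k_3 from 1/5x_2 + 102/5 → 512/25
  leading term 1: no divisor's leading term divides it; move 512/25 to the remainder.
  remainder -4/5x_1^2 - 132/25x_1 + 512/25 ≠ 0; add k_4 = -4/5x_1^2 - 132/25x_1 + 512/25 to the basis.

The other S-polynomials (S(h_2,k_3), S(h_1,k_4), S(h_2,k_4), S(k_3,k_4)) all reduce to 0 modulo the current basis, so we have a Gröbner basis.
Inter-reduce: drop elements whose leading term is divisible by another's, tail-reduce, and make monic.
Reduced Gröbner basis: {x_1^2 + 33/5x_1 - 128/5, x_2 - 2/5}.

The bases are distinct; the ideals are different.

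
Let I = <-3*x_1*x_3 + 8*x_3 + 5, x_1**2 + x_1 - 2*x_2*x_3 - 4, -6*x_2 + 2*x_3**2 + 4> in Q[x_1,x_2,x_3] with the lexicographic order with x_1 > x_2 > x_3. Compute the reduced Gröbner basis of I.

G = {x_1 - 2/5*x_3**4 - 4/5*x_3**2 + 52/15*x_3 + 11/3, x_2 - 1/3*x_3**2 - 2/3, x_3**5 + 2*x_3**3 - 26/3*x_3**2 - 95/6*x_3 - 25/6}

f_1 = -3*x_1*x_3 + 8*x_3 + 5, LT = x_1*x_3.
f_2 = x_1**2 + x_1 - 2*x_2*x_3 - 4, LT = x_1**2.
f_3 = -6*x_2 + 2*x_3**2 + 4, LT = x_2.

S(f_1,f_2): lcm = x_1**2*x_3. S = -11/3*x_1*x_3 - 5/3*x_1 + 2*x_2*x_3**2 + 4*x_3.
  reduce S modulo (f_1, f_2, f_3):
  remainder -5/3*x_1 + 2/3*x_3**4 + 4/3*x_3**2 - 52/9*x_3 - 55/9 ≠ 0; add g_4 = -5/3*x_1 + 2/3*x_3**4 + 4/3*x_3**2 - 52/9*x_3 - 55/9 to the basis.

S(f_1,g_4): lcm = x_1*x_3. S = 2/5*x_3**5 + 4/5*x_3**3 - 52/15*x_3**2 - 19/3*x_3 - 5/3.
  reduce S modulo (f_1, f_2, f_3, g_4):
  remainder 2/5*x_3**5 + 4/5*x_3**3 - 52/15*x_3**2 - 19/3*x_3 - 5/3 ≠ 0; add g_5 = 2/5*x_3**5 + 4/5*x_3**3 - 52/15*x_3**2 - 19/3*x_3 - 5/3 to the basis.

The other S-polynomials (S(f_1,f_3), S(f_2,f_3), S(f_2,g_4), S(f_3,g_4), S(f_1,g_5), S(f_2,g_5), S(f_3,g_5), S(g_4,g_5)) all reduce to 0 modulo the current basis, so we have a Gröbner basis.
Inter-reduce: drop elements whose leading term is divisible by another's, tail-reduce, and make monic.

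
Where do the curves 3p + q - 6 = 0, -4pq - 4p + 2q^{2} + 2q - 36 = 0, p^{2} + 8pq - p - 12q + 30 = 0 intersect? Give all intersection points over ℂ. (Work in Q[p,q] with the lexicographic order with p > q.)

{(3, -3)}

Compute a lex Gröbner basis by Buchberger's algorithm.
f_1 = 3p + q - 6, LT = p.
f_2 = -4pq - 4p + 2q^{2} + 2q - 36, LT = pq.
f_3 = p^{2} + 8pq - p - 12q + 30, LT = p^{2}.

S(f_1,f_2): lcm = pq. S = -p + \tfrac{5}{6}q^{2} - \tfrac{3}{2}q - 9.
  leading term p: subtract (-\tfrac{1}{3})·f_1 from -p + \tfrac{5}{6}q^{2} - \tfrac{3}{2}q - 9 → \tfrac{5}{6}q^{2} - \tfrac{7}{6}q - 11
  leading term q^{2}: no divisor's leading term divides it; move \tfrac{5}{6}q^{2} to the remainder.
  leading term q: no divisor's leading term divides it; move -\tfrac{7}{6}q to the remainder.
  leading term 1: no divisor's leading term divides it; move -11 to the remainder.
  remainder \tfrac{5}{6}q^{2} - \tfrac{7}{6}q - 11 ≠ 0; add h_4 = \tfrac{5}{6}q^{2} - \tfrac{7}{6}q - 11 to the basis.

S(f_1,f_3): lcm = p^{2}. S = -\tfrac{23}{3}pq - p + 12q - 30.
  leading term pq: subtract (-\tfrac{23}{9}q)·f_1 from -\tfrac{23}{3}pq - p + 12q - 30 → -p + \tfrac{23}{9}q^{2} - \tfrac{10}{3}q - 30
  leading term p: subtract (-\tfrac{1}{3})·f_1 from -p + \tfrac{23}{9}q^{2} - \tfrac{10}{3}q - 30 → \tfrac{23}{9}q^{2} - 3q - 32
  leading term q^{2}: subtract (\tfrac{46}{15})·h_4 from \tfrac{23}{9}q^{2} - 3q - 32 → \tfrac{26}{45}q + \tfrac{26}{15}
  leading term q: no divisor's leading term divides it; move \tfrac{26}{45}q to the remainder.
  leading term 1: no divisor's leading term divides it; move \tfrac{26}{15} to the remainder.
  remainder \tfrac{26}{45}q + \tfrac{26}{15} ≠ 0; add h_5 = \tfrac{26}{45}q + \tfrac{26}{15} to the basis.

The other S-polynomials (S(f_2,f_3), S(f_1,h_4), S(f_2,h_4), S(f_3,h_4), S(f_1,h_5), S(f_2,h_5), S(f_3,h_5), S(h_4,h_5)) all reduce to 0 modulo the current basis, so we have a Gröbner basis.
Inter-reduce: drop elements whose leading term is divisible by another's, tail-reduce, and make monic.
Reduced Gröbner basis: {p - 3, q + 3}.

A lex Gröbner basis eliminates variables successively. Here q + 3 depends only on q, with roots {-3}; lifting each root through the earlier basis elements recovers the full solutions.
  q = -3: the earlier basis element becomes p - 3 = 0, giving p = 3 — point (3, -3).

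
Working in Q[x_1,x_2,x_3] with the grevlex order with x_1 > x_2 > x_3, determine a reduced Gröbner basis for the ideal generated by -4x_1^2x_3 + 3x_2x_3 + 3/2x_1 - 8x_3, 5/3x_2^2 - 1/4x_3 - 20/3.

Buchberger's algorithm terminates because the ascending chain of leading-term ideals stabilizes.

f_1 = -4x_1^2x_3 + 3x_2x_3 + 3/2x_1 - 8x_3, LT = x_1^2x_3.
f_2 = 5/3x_2^2 - 1/4x_3 - 20/3, LT = x_2^2.

S(f_1,f_2): leading monomials are coprime, so the S-polynomial reduces to 0 (Buchberger's first criterion).
Every S-polynomial of the final basis reduces to 0, so we have a Gröbner basis.

G = {x_1^2x_3 - 3/4x_2x_3 - 3/8x_1 + 2x_3, x_2^2 - 3/20x_3 - 4}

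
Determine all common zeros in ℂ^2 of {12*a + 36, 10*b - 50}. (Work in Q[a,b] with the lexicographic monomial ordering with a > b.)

{(-3, 5)}

Compute a lex Gröbner basis by Buchberger's algorithm.
f_1 = 12*a + 36, LT = a.
f_2 = 10*b - 50, LT = b.

The S-polynomials (S(f_1,f_2)) all reduce to 0 modulo the current basis, so we have a Gröbner basis.
Inter-reduce: drop elements whose leading term is divisible by another's, tail-reduce, and make monic.
Reduced Gröbner basis: {a + 3, b - 5}.

A lex Gröbner basis eliminates variables successively. Here b - 5 depends only on b, with roots {5}; lifting each root through the earlier basis elements recovers the full solutions.
  b = 5: the earlier basis element becomes a + 3 = 0, giving a = -3 — point (-3, 5).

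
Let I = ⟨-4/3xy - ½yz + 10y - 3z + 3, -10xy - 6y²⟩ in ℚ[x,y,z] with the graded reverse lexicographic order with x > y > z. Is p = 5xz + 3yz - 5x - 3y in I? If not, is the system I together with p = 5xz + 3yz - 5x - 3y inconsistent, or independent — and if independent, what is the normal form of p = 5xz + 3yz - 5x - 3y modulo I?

First compute the reduced Gröbner basis of I by Buchberger's algorithm.
f_1 = -4/3xy - ½yz + 10y - 3z + 3, LT = xy.
f_2 = -10xy - 6y², LT = xy.

S(f_1,f_2): lcm = xy. S = -⅗y² + ⅜yz - 15/2y + 9/4z - 9/4.
  leading term y²: no divisor's leading term divides it; move -⅗y² to the remainder.
  leading term yz: no divisor's leading term divides it; move ⅜yz to the remainder.
  leading term y: no divisor's leading term divides it; move -15/2y to the remainder.
  leading term z: no divisor's leading term divides it; move 9/4z to the remainder.
  leading term 1: no divisor's leading term divides it; move -9/4 to the remainder.
  remainder -⅗y² + ⅜yz - 15/2y + 9/4z - 9/4 ≠ 0; add h_3 = -⅗y² + ⅜yz - 15/2y + 9/4z - 9/4 to the basis.

S(f_1,h_3): lcm = xy². S = ⅝xyz + ⅜y²z - 25/2xy - 15/2y² + 15/4xz + 9/4yz - 15/4x - 9/4y.
  leading term xyz: subtract (-15/32z)·f_1 from ⅝xyz + ⅜y²z - 25/2xy - 15/2y² + 15/4xz + 9/4yz - 15/4x - 9/4y → ⅜y²z - 15/64yz² - 25/2xy - 15/2y² + 15/4xz + 111/16yz - 45/32z² - 15/4x - 9/4y + 45/32z
  leading term y²z: subtract (-⅝z)·h_3 from ⅜y²z - 15/64yz² - 25/2xy - 15/2y² + 15/4xz + 111/16yz - 45/32z² - 15/4x - 9/4y + 45/32z → -25/2xy - 15/2y² + 15/4xz + 9/4yz - 15/4x - 9/4y
  leading term xy: subtract (75/8)·f_1 from -25/2xy - 15/2y² + 15/4xz + 9/4yz - 15/4x - 9/4y → -15/2y² + 15/4xz + 111/16yz - 15/4x - 96y + 225/8z - 225/8
  leading term y²: subtract (25/2)·h_3 from -15/2y² + 15/4xz + 111/16yz - 15/4x - 96y + 225/8z - 225/8 → 15/4xz + 9/4yz - 15/4x - 9/4y
  leading term xz: no divisor's leading term divides it; move 15/4xz to the remainder.
  leading term yz: no divisor's leading term divides it; move 9/4yz to the remainder.
  leading term x: no divisor's leading term divides it; move -15/4x to the remainder.
  leading term y: no divisor's leading term divides it; move -9/4y to the remainder.
  remainder 15/4xz + 9/4yz - 15/4x - 9/4y ≠ 0; add h_4 = 15/4xz + 9/4yz - 15/4x - 9/4y to the basis.

The other S-polynomials (S(f_2,h_3), S(f_1,h_4), S(f_2,h_4), S(h_3,h_4)) all reduce to 0 modulo the current basis, so we have a Gröbner basis.
Inter-reduce: drop elements whose leading term is divisible by another's, tail-reduce, and make monic.
Reduced Gröbner basis: {xy + ⅜yz - 15/2y + 9/4z - 9/4, y² - ⅝yz + 25/2y - 15/4z + 15/4, xz + ⅗yz - x - ⅗y}.
Label its elements g_1 = xy + ⅜yz - 15/2y + 9/4z - 9/4, g_2 = y² - ⅝yz + 25/2y - 15/4z + 15/4, g_3 = xz + ⅗yz - x - ⅗y.

Reduce p = 5xz + 3yz - 5x - 3y modulo G:
  leading term xz: subtract (5)·g_3 from 5xz + 3yz - 5x - 3y → 0
  normal form = 0.
Since the normal form is 0, p ∈ I.

The remainder on division by a Gröbner basis is unique — it is the normal form.

5xz + 3yz - 5x - 3y lies in I (it reduces to 0).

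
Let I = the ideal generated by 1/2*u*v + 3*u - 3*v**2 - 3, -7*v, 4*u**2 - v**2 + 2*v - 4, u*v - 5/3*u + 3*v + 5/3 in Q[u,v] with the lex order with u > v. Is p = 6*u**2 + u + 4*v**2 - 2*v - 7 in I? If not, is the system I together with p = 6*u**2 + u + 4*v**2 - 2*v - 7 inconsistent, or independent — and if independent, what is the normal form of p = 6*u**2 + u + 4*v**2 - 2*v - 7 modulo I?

First compute the reduced Gröbner basis of I by Buchberger's algorithm.
f_1 = 1/2*u*v + 3*u - 3*v**2 - 3, LT = u*v.
f_2 = -7*v, LT = v.
f_3 = 4*u**2 - v**2 + 2*v - 4, LT = u**2.
f_4 = u*v - 5/3*u + 3*v + 5/3, LT = u*v.

S(f_1,f_2): lcm = u*v. S = 6*u - 6*v**2 - 6.
  leading term u: no divisor's leading term divides it; move 6*u to the remainder.
  leading term v**2: subtract (6/7*v)·f_2 from -6*v**2 - 6 → -6
  leading term 1: no divisor's leading term divides it; move -6 to the remainder.
  remainder 6*u - 6 ≠ 0; add h_5 = 6*u - 6 to the basis.

The other S-polynomials (S(f_1,f_3), S(f_1,f_4), S(f_2,f_3), S(f_2,f_4), S(f_3,f_4), S(f_1,h_5), S(f_2,h_5), S(f_3,h_5), S(f_4,h_5)) all reduce to 0 modulo the current basis, so we have a Gröbner basis.
Inter-reduce: drop elements whose leading term is divisible by another's, tail-reduce, and make monic.
Reduced Gröbner basis: {u - 1, v}.
Label its elements g_1 = u - 1, g_2 = v.

Reduce p = 6*u**2 + u + 4*v**2 - 2*v - 7 modulo G:
  leading term u**2: subtract (6*u)·g_1 from 6*u**2 + u + 4*v**2 - 2*v - 7 → 7*u + 4*v**2 - 2*v - 7
  leading term u: subtract (7)·g_1 from 7*u + 4*v**2 - 2*v - 7 → 4*v**2 - 2*v
  leading term v**2: subtract (4*v)·g_2 from 4*v**2 - 2*v → -2*v
  leading term v: subtract (-2)·g_2 from -2*v → 0
  normal form = 0.
Since the normal form is 0, p ∈ I.

6*u**2 + u + 4*v**2 - 2*v - 7 lies in I (it reduces to 0).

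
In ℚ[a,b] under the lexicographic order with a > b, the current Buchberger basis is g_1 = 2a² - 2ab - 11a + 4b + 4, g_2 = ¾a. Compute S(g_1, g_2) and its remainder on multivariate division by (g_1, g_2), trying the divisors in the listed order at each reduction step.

S(g_1, g_2) = -ab - 11/2a + 2b + 2; remainder on division = 2b + 2.

lcm(LM(g_1), LM(g_2)) = a².
S = (lcm/LT(g_1))·g_1 − (lcm/LT(g_2))·g_2 = -ab - 11/2a + 2b + 2.
Reduce S modulo (g_1, g_2) in that order:
  leading term ab: subtract (-4/3b)·g_2 from -ab - 11/2a + 2b + 2 → -11/2a + 2b + 2
  leading term a: subtract (-22/3)·g_2 from -11/2a + 2b + 2 → 2b + 2
  leading term b: no divisor's leading term divides it; move 2b to the remainder.
  leading term 1: no divisor's leading term divides it; move 2 to the remainder.
The remainder 2b + 2 is nonzero, so it would be added as the next basis element.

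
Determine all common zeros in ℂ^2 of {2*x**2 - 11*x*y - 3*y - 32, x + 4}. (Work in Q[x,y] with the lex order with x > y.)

{(-4, 0)}

Compute a lex Gröbner basis by Buchberger's algorithm.
f_1 = 2*x**2 - 11*x*y - 3*y - 32, LT = x**2.
f_2 = x + 4, LT = x.

S(f_1,f_2): lcm = x**2. S = -11/2*x*y - 4*x - 3/2*y - 16.
  leading term x*y: subtract (-11/2*y)·f_2 from -11/2*x*y - 4*x - 3/2*y - 16 → -4*x + 41/2*y - 16
  leading term x: subtract (-4)·f_2 from -4*x + 41/2*y - 16 → 41/2*y
  leading term y: no divisor's leading term divides it; move 41/2*y to the remainder.
  remainder 41/2*y ≠ 0; add h_3 = 41/2*y to the basis.

The other S-polynomials (S(f_1,h_3), S(f_2,h_3)) all reduce to 0 modulo the current basis, so we have a Gröbner basis.
Inter-reduce: drop elements whose leading term is divisible by another's, tail-reduce, and make monic.
Reduced Gröbner basis: {x + 4, y}.

A lex Gröbner basis eliminates variables successively. Here y depends only on y, with roots {0}; lifting each root through the earlier basis elements recovers the full solutions.
  y = 0: the earlier basis element becomes x + 4 = 0, giving x = -4 — point (-4, 0).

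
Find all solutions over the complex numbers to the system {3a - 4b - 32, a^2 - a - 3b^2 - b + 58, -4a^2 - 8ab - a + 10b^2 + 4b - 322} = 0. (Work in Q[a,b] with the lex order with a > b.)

{(4, -5)}

Compute a lex Gröbner basis by Buchberger's algorithm.
f_1 = 3a - 4b - 32, LT = a.
f_2 = a^2 - a - 3b^2 - b + 58, LT = a^2.
f_3 = -4a^2 - 8ab - a + 10b^2 + 4b - 322, LT = a^2.

S(f_1,f_2): lcm = a^2. S = -4/3ab - 29/3a + 3b^2 + b - 58.
  leading term ab: subtract (-4/9b)·f_1 from -4/3ab - 29/3a + 3b^2 + b - 58 → -29/3a + 11/9b^2 - 119/9b - 58
  leading term a: subtract (-29/9)·f_1 from -29/3a + 11/9b^2 - 119/9b - 58 → 11/9b^2 - 235/9b - 1450/9
  leading term b^2: no divisor's leading term divides it; move 11/9b^2 to the remainder.
  leading term b: no divisor's leading term divides it; move -235/9b to the remainder.
  leading term 1: no divisor's leading term divides it; move -1450/9 to the remainder.
  remainder 11/9b^2 - 235/9b - 1450/9 ≠ 0; add h_4 = 11/9b^2 - 235/9b - 1450/9 to the basis.

S(f_1,f_3): lcm = a^2. S = -10/3ab - 131/12a + 5/2b^2 + b - 161/2.
  leading term ab: subtract (-10/9b)·f_1 from -10/3ab - 131/12a + 5/2b^2 + b - 161/2 → -131/12a - 35/18b^2 - 311/9b - 161/2
  leading term a: subtract (-131/36)·f_1 from -131/12a - 35/18b^2 - 311/9b - 161/2 → -35/18b^2 - 442/9b - 3545/18
  leading term b^2: subtract (-35/22)·h_4 from -35/18b^2 - 442/9b - 3545/18 → -5983/66b - 29915/66
  leading term b: no divisor's leading term divides it; move -5983/66b to the remainder.
  leading term 1: no divisor's leading term divides it; move -29915/66 to the remainder.
  remainder -5983/66b - 29915/66 ≠ 0; add h_5 = -5983/66b - 29915/66 to the basis.

The other S-polynomials (S(f_2,f_3), S(f_1,h_4), S(f_2,h_4), S(f_3,h_4), S(f_1,h_5), S(f_2,h_5), S(f_3,h_5), S(h_4,h_5)) all reduce to 0 modulo the current basis, so we have a Gröbner basis.
Inter-reduce: drop elements whose leading term is divisible by another's, tail-reduce, and make monic.
Reduced Gröbner basis: {a - 4, b + 5}.

Since the basis is lex-ordered, b + 5 is univariate in b. Its roots are {-5}. Back-substituting each root into the other basis elements fixes the other coordinates.
  b = -5: the earlier basis element becomes a - 4 = 0, giving a = 4 — point (4, -5).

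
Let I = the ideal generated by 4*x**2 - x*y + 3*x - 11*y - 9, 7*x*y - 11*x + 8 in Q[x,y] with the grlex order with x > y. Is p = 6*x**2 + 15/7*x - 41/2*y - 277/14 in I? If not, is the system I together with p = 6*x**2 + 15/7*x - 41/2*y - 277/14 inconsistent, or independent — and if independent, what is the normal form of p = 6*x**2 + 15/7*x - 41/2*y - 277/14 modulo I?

First compute the reduced Gröbner basis of I by Buchberger's algorithm.
f_1 = 4*x**2 - x*y + 3*x - 11*y - 9, LT = x**2.
f_2 = 7*x*y - 11*x + 8, LT = x*y.

S(f_1,f_2): lcm = x**2*y. S = -1/4*x*y**2 + 11/7*x**2 + 3/4*x*y - 11/4*y**2 - 8/7*x - 9/4*y.
  reduce S modulo (f_1, f_2):
  remainder -11/4*y**2 - 8/7*x + 33/14*y + 75/28 ≠ 0; add h_3 = -11/4*y**2 - 8/7*x + 33/14*y + 75/28 to the basis.

The other S-polynomials (S(f_1,h_3), S(f_2,h_3)) all reduce to 0 modulo the current basis, so we have a Gröbner basis.
Inter-reduce: drop elements whose leading term is divisible by another's, tail-reduce, and make monic.
Reduced Gröbner basis: {x**2 + 5/14*x - 11/4*y - 55/28, x*y - 11/7*x + 8/7, y**2 + 32/77*x - 6/7*y - 75/77}.
Label its elements g_1 = x**2 + 5/14*x - 11/4*y - 55/28, g_2 = x*y - 11/7*x + 8/7, g_3 = y**2 + 32/77*x - 6/7*y - 75/77.

Reduce p = 6*x**2 + 15/7*x - 41/2*y - 277/14 modulo G:
  leading term x**2: subtract (6)·g_1 from 6*x**2 + 15/7*x - 41/2*y - 277/14 → -4*y - 8
  leading term y: no divisor's leading term divides it; move -4*y to the remainder.
  leading term 1: no divisor's leading term divides it; move -8 to the remainder.
  normal form = -4*y - 8.
The normal form is nonzero, so p ∉ I. Since p minus its normal form lies in I, I + (p) = I + (r) where r = -4*y - 8; decide whether this ideal is the whole ring.
Run Buchberger on G together with r (pairs among the g_i already reduce to 0 since G is a Gröbner basis):
g_1 = x**2 + 5/14*x - 11/4*y - 55/28, LT = x**2.
g_2 = x*y - 11/7*x + 8/7, LT = x*y.
g_3 = y**2 + 32/77*x - 6/7*y - 75/77, LT = y**2.
r = -4*y - 8, LT = y.

S(g_2,r): lcm = x*y. S = -25/7*x + 8/7.
  reduce S modulo (g_1, g_2, g_3, r):
  remainder -25/7*x + 8/7 ≠ 0; add m_5 = -25/7*x + 8/7 to the basis.

S(g_3,r): lcm = y**2. S = 32/77*x - 20/7*y - 75/77.
  reduce S modulo (g_1, g_2, g_3, r, m_5):
  remainder 9381/1925 ≠ 0; add m_6 = 9381/1925 to the basis.

The other S-polynomials (S(g_1,g_2), S(g_1,g_3), S(g_1,r), S(g_2,g_3), S(g_1,m_5), S(g_2,m_5), S(g_3,m_5), S(r,m_5), S(g_1,m_6), S(g_2,m_6), S(g_3,m_6), S(r,m_6), S(m_5,m_6)) all reduce to 0 modulo the current basis, so we have a Gröbner basis.
Inter-reduce: drop elements whose leading term is divisible by another's, tail-reduce, and make monic.
Reduced Gröbner basis: {1}.
The reduced Gröbner basis of I + (p) is {1}: the ideal is the whole ring, so the enlarged system has no common solution — adjoining p is inconsistent.

The remainder on division by a Gröbner basis is unique — it is the normal form.

Adjoining 6*x**2 + 15/7*x - 41/2*y - 277/14 makes the ideal the whole ring: the system is inconsistent.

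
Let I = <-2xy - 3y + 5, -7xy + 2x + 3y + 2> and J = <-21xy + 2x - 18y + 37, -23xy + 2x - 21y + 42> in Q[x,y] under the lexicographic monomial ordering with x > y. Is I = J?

For a fixed monomial order, each ideal has a unique reduced Gröbner basis; comparing bases decides equality.
Buchberger on the first generating set:
f_1 = -2xy - 3y + 5, LT = xy.
f_2 = -7xy + 2x + 3y + 2, LT = xy.

S(f_1,f_2): lcm = xy. S = 2/7x + 27/14y - 31/14.
  reduce S modulo (f_1, f_2):
  remainder 2/7x + 27/14y - 31/14 ≠ 0; add g_3 = 2/7x + 27/14y - 31/14 to the basis.

S(f_1,g_3): lcm = xy. S = -27/4y^2 + 37/4y - 5/2.
  reduce S modulo (f_1, f_2, g_3):
  remainder -27/4y^2 + 37/4y - 5/2 ≠ 0; add g_4 = -27/4y^2 + 37/4y - 5/2 to the basis.

The other S-polynomials (S(f_2,g_3), S(f_1,g_4), S(f_2,g_4), S(g_3,g_4)) all reduce to 0 modulo the current basis, so we have a Gröbner basis.
Inter-reduce: drop elements whose leading term is divisible by another's, tail-reduce, and make monic.
Reduced Gröbner basis: {x + 27/4y - 31/4, y^2 - 37/27y + 10/27}.

Buchberger on the second generating set:
h_1 = -21xy + 2x - 18y + 37, LT = xy.
h_2 = -23xy + 2x - 21y + 42, LT = xy.

S(h_1,h_2): lcm = xy. S = -4/483x - 9/161y + 31/483.
  reduce S modulo (h_1, h_2):
  remainder -4/483x - 9/161y + 31/483 ≠ 0; add k_3 = -4/483x - 9/161y + 31/483 to the basis.

S(h_1,k_3): lcm = xy. S = -2/21x - 27/4y^2 + 241/28y - 37/21.
  reduce S modulo (h_1, h_2, k_3):
  remainder -27/4y^2 + 37/4y - 5/2 ≠ 0; add k_4 = -27/4y^2 + 37/4y - 5/2 to the basis.

The other S-polynomials (S(h_2,k_3), S(h_1,k_4), S(h_2,k_4), S(k_3,k_4)) all reduce to 0 modulo the current basis, so we have a Gröbner basis.
Inter-reduce: drop elements whose leading term is divisible by another's, tail-reduce, and make monic.
Reduced Gröbner basis: {x + 27/4y - 31/4, y^2 - 37/27y + 10/27}.

These coincide, so the ideals are equal.

Yes, the ideals are equal.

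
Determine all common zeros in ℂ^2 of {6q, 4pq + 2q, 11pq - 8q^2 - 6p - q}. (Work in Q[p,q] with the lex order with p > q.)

{(0, 0)}

Compute a lex Gröbner basis by Buchberger's algorithm.
f_1 = 6q, LT = q.
f_2 = 4pq + 2q, LT = pq.
f_3 = 11pq - 6p - 8q^2 - q, LT = pq.

S(f_1,f_2): lcm = pq. S = -1/2q.
  leading term q: subtract (-1/12)·f_1 from -1/2q → 0
  remainder 0.

S(f_1,f_3): lcm = pq. S = 6/11p + 8/11q^2 + 1/11q.
  leading term p: no divisor's leading term divides it; move 6/11p to the remainder.
  leading term q^2: subtract (4/33q)·f_1 from 8/11q^2 + 1/11q → 1/11q
  leading term q: subtract (1/66)·f_1 from 1/11q → 0
  remainder 6/11p ≠ 0; add h_4 = 6/11p to the basis.

S(f_2,f_3): lcm = pq. S = 6/11p + 8/11q^2 + 13/22q.
  leading term p: subtract (1)·h_4 from 6/11p + 8/11q^2 + 13/22q → 8/11q^2 + 13/22q
  leading term q^2: subtract (4/33q)·f_1 from 8/11q^2 + 13/22q → 13/22q
  leading term q: subtract (13/132)·f_1 from 13/22q → 0
  remainder 0.

S(f_1,h_4): leading monomials are coprime, so the S-polynomial reduces to 0 (Buchberger's first criterion).
S(f_2,h_4): lcm = pq. S = 1/2q.
  leading term q: subtract (1/12)·f_1 from 1/2q → 0
  remainder 0.

S(f_3,h_4): lcm = pq. S = -6/11p - 8/11q^2 - 1/11q.
  leading term p: subtract (-1)·h_4 from -6/11p - 8/11q^2 - 1/11q → -8/11q^2 - 1/11q
  leading term q^2: subtract (-4/33q)·f_1 from -8/11q^2 - 1/11q → -1/11q
  leading term q: subtract (-1/66)·f_1 from -1/11q → 0
  remainder 0.

Every S-polynomial of the final basis reduces to 0, so we have a Gröbner basis.
Inter-reduce: drop elements whose leading term is divisible by another's, tail-reduce, and make monic.
Reduced Gröbner basis: {p, q}.

From the last basis element, q = 0, so q takes values in {0}. Each choice, substituted upward through the basis, yields the corresponding point(s) of the solution set.
  q = 0: the earlier basis element becomes p = 0, giving p = 0 — point (0, 0).
Each listed point satisfies every original equation (direct substitution).
Zero-dimensionality of the ideal guarantees finitely many solutions over ℂ.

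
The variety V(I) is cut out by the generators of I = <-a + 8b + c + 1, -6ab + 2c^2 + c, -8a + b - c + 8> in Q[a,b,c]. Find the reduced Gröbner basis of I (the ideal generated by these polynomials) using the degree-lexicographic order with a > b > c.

f_1 = -a + 8b + c + 1, LT = a.
f_2 = -6ab + 2c^2 + c, LT = ab.
f_3 = -8a + b - c + 8, LT = a.

S(f_1,f_2): lcm = ab. S = -8b^2 - bc + 1/3c^2 - b + 1/6c.
  leading term b^2: no divisor's leading term divides it; move -8b^2 to the remainder.
  leading term bc: no divisor's leading term divides it; move -bc to the remainder.
  leading term c^2: no divisor's leading term divides it; move 1/3c^2 to the remainder.
  leading term b: no divisor's leading term divides it; move -b to the remainder.
  leading term c: no divisor's leading term divides it; move 1/6c to the remainder.
  remainder -8b^2 - bc + 1/3c^2 - b + 1/6c ≠ 0; add g_4 = -8b^2 - bc + 1/3c^2 - b + 1/6c to the basis.

S(f_1,f_3): lcm = a. S = -63/8b - 9/8c.
  leading term b: no divisor's leading term divides it; move -63/8b to the remainder.
  leading term c: no divisor's leading term divides it; move -9/8c to the remainder.
  remainder -63/8b - 9/8c ≠ 0; add g_5 = -63/8b - 9/8c to the basis.

S(f_2,f_3): lcm = ab. S = 1/8b^2 - 1/8bc - 1/3c^2 + b - 1/6c.
  leading term b^2: subtract (-1/64)·g_4 from 1/8b^2 - 1/8bc - 1/3c^2 + b - 1/6c → -9/64bc - 21/64c^2 + 63/64b - 21/128c
  leading term bc: subtract (1/56c)·g_5 from -9/64bc - 21/64c^2 + 63/64b - 21/128c → -69/224c^2 + 63/64b - 21/128c
  leading term c^2: no divisor's leading term divides it; move -69/224c^2 to the remainder.
  leading term b: subtract (-1/8)·g_5 from 63/64b - 21/128c → -39/128c
  leading term c: no divisor's leading term divides it; move -39/128c to the remainder.
  remainder -69/224c^2 - 39/128c ≠ 0; add g_6 = -69/224c^2 - 39/128c to the basis.

The other S-polynomials (S(f_1,g_4), S(f_2,g_4), S(f_3,g_4), S(f_1,g_5), S(f_2,g_5), S(f_3,g_5), S(g_4,g_5), S(f_1,g_6), S(f_2,g_6), S(f_3,g_6), S(g_4,g_6), S(g_5,g_6)) all reduce to 0 modulo the current basis, so we have a Gröbner basis.
Inter-reduce: drop elements whose leading term is divisible by another's, tail-reduce, and make monic.

G = {c^2 + 91/92c, a + 1/7c - 1, b + 1/7c}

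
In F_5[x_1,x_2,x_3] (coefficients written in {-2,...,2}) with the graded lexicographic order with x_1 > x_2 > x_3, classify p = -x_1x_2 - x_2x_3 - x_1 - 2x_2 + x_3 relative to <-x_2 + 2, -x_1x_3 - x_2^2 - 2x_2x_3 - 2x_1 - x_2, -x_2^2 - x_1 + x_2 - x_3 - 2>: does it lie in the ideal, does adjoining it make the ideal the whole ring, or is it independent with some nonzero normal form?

-x_1x_2 - x_2x_3 - x_1 - 2x_2 + x_3 is independent of I; its normal form modulo I is 2x_3 - 2.

First compute the reduced Gröbner basis of I by Buchberger's algorithm.
f_1 = -x_2 + 2, LT = x_2.
f_2 = -x_1x_3 - x_2^2 - 2x_2x_3 - 2x_1 - x_2, LT = x_1x_3.
f_3 = -x_2^2 - x_1 + x_2 - x_3 - 2, LT = x_2^2.

S(f_1,f_3): lcm = x_2^2. S = -x_1 - x_2 - x_3 - 2.
  leading term x_1: no divisor's leading term divides it; move -x_1 to the remainder.
  leading term x_2: subtract (1)·f_1 from -x_2 - x_3 - 2 → -x_3 + 1
  leading term x_3: no divisor's leading term divides it; move -x_3 to the remainder.
  leading term 1: no divisor's leading term divides it; move 1 to the remainder.
  remainder -x_1 - x_3 + 1 ≠ 0; add h_4 = -x_1 - x_3 + 1 to the basis.

S(f_2,h_4): lcm = x_1x_3. S = x_2^2 + 2x_2x_3 - x_3^2 + 2x_1 + x_2 + x_3.
  leading term x_2^2: subtract (-x_2)·f_1 from x_2^2 + 2x_2x_3 - x_3^2 + 2x_1 + x_2 + x_3 → 2x_2x_3 - x_3^2 + 2x_1 - 2x_2 + x_3
  leading term x_2x_3: subtract (-2x_3)·f_1 from 2x_2x_3 - x_3^2 + 2x_1 - 2x_2 + x_3 → -x_3^2 + 2x_1 - 2x_2
  leading term x_3^2: no divisor's leading term divides it; move -x_3^2 to the remainder.
  leading term x_1: subtract (-2)·h_4 from 2x_1 - 2x_2 → -2x_2 - 2x_3 + 2
  leading term x_2: subtract (2)·f_1 from -2x_2 - 2x_3 + 2 → -2x_3 - 2
  leading term x_3: no divisor's leading term divides it; move -2x_3 to the remainder.
  leading term 1: no divisor's leading term divides it; move -2 to the remainder.
  remainder -x_3^2 - 2x_3 - 2 ≠ 0; add h_5 = -x_3^2 - 2x_3 - 2 to the basis.

The other S-polynomials (S(f_1,f_2), S(f_2,f_3), S(f_1,h_4), S(f_3,h_4), S(f_1,h_5), S(f_2,h_5), S(f_3,h_5), S(h_4,h_5)) all reduce to 0 modulo the current basis, so we have a Gröbner basis.
Inter-reduce: drop elements whose leading term is divisible by another's, tail-reduce, and make monic.
Reduced Gröbner basis: {x_3^2 + 2x_3 + 2, x_1 + x_3 - 1, x_2 - 2}.
Label its elements g_1 = x_3^2 + 2x_3 + 2, g_2 = x_1 + x_3 - 1, g_3 = x_2 - 2.

Reduce p = -x_1x_2 - x_2x_3 - x_1 - 2x_2 + x_3 modulo G:
  leading term x_1x_2: subtract (-x_2)·g_2 from -x_1x_2 - x_2x_3 - x_1 - 2x_2 + x_3 → -x_1 + 2x_2 + x_3
  leading term x_1: subtract (-1)·g_2 from -x_1 + 2x_2 + x_3 → 2x_2 + 2x_3 - 1
  leading term x_2: subtract (2)·g_3 from 2x_2 + 2x_3 - 1 → 2x_3 - 2
  leading term x_3: no divisor's leading term divides it; move 2x_3 to the remainder.
  leading term 1: no divisor's leading term divides it; move -2 to the remainder.
  normal form = 2x_3 - 2.
The normal form is nonzero, so p ∉ I. Since p minus its normal form lies in I, I + (p) = I + (r) where r = 2x_3 - 2; decide whether this ideal is the whole ring.
Run Buchberger on G together with r (pairs among the g_i already reduce to 0 since G is a Gröbner basis):
g_1 = x_3^2 + 2x_3 + 2, LT = x_3^2.
g_2 = x_1 + x_3 - 1, LT = x_1.
g_3 = x_2 - 2, LT = x_2.
r = 2x_3 - 2, LT = x_3.

The S-polynomials (S(g_1,g_2), S(g_1,g_3), S(g_1,r), S(g_2,g_3), S(g_2,r), S(g_3,r)) all reduce to 0 modulo the current basis, so we have a Gröbner basis.
Inter-reduce: drop elements whose leading term is divisible by another's, tail-reduce, and make monic.
Reduced Gröbner basis: {x_1, x_2 - 2, x_3 - 1}.
The reduced Gröbner basis of I + (p) is {x_1, x_2 - 2, x_3 - 1} ≠ {1}, a proper ideal, so the enlarged system stays consistent: p is independent of I, with normal form 2x_3 - 2.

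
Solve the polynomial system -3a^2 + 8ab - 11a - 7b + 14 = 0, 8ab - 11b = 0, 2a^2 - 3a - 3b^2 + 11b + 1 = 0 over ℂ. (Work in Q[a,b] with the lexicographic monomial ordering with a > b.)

{(1, 0)}

Compute a lex Gröbner basis by Buchberger's algorithm.
f_1 = -3a^2 + 8ab - 11a - 7b + 14, LT = a^2.
f_2 = 8ab - 11b, LT = ab.
f_3 = 2a^2 - 3a - 3b^2 + 11b + 1, LT = a^2.

S(f_1,f_2): lcm = a^2b. S = -8/3ab^2 + 121/24ab + 7/3b^2 - 14/3b.
  leading term ab^2: subtract (-1/3b)·f_2 from -8/3ab^2 + 121/24ab + 7/3b^2 - 14/3b → 121/24ab - 4/3b^2 - 14/3b
  leading term ab: subtract (121/192)·f_2 from 121/24ab - 4/3b^2 - 14/3b → -4/3b^2 + 145/64b
  leading term b^2: no divisor's leading term divides it; move -4/3b^2 to the remainder.
  leading term b: no divisor's leading term divides it; move 145/64b to the remainder.
  remainder -4/3b^2 + 145/64b ≠ 0; add h_4 = -4/3b^2 + 145/64b to the basis.

S(f_1,f_3): lcm = a^2. S = -8/3ab + 31/6a + 3/2b^2 - 19/6b - 31/6.
  leading term ab: subtract (-1/3)·f_2 from -8/3ab + 31/6a + 3/2b^2 - 19/6b - 31/6 → 31/6a + 3/2b^2 - 41/6b - 31/6
  leading term a: no divisor's leading term divides it; move 31/6a to the remainder.
  leading term b^2: subtract (-9/8)·h_4 from 3/2b^2 - 41/6b - 31/6 → -6581/1536b - 31/6
  leading term b: no divisor's leading term divides it; move -6581/1536b to the remainder.
  leading term 1: no divisor's leading term divides it; move -31/6 to the remainder.
  remainder 31/6a - 6581/1536b - 31/6 ≠ 0; add h_5 = 31/6a - 6581/1536b - 31/6 to the basis.

S(f_2,f_3): lcm = a^2b. S = 1/8ab + 3/2b^3 - 11/2b^2 - 1/2b.
  leading term ab: subtract (1/64)·f_2 from 1/8ab + 3/2b^3 - 11/2b^2 - 1/2b → 3/2b^3 - 11/2b^2 - 21/64b
  leading term b^3: subtract (-9/8b)·h_4 from 3/2b^3 - 11/2b^2 - 21/64b → -1511/512b^2 - 21/64b
  leading term b^2: subtract (4533/2048)·h_4 from -1511/512b^2 - 21/64b → -700293/131072b
  leading term b: no divisor's leading term divides it; move -700293/131072b to the remainder.
  remainder -700293/131072b ≠ 0; add h_6 = -700293/131072b to the basis.

S(f_1,h_4): leading monomials are coprime, so the S-polynomial reduces to 0 (Buchberger's first criterion).
S(f_2,h_4): lcm = ab^2. S = 435/256ab - 11/8b^2.
  leading term ab: subtract (435/2048)·f_2 from 435/256ab - 11/8b^2 → -11/8b^2 + 4785/2048b
  leading term b^2: subtract (33/32)·h_4 from -11/8b^2 + 4785/2048b → 0
  remainder 0.

S(f_3,h_4): leading monomials are coprime, so the S-polynomial reduces to 0 (Buchberger's first criterion).
S(f_1,h_5): lcm = a^2. S = -43745/23808ab + 14/3a + 7/3b - 14/3.
  leading term ab: subtract (-43745/190464)·f_2 from -43745/23808ab + 14/3a + 7/3b - 14/3 → 14/3a - 36779/190464b - 14/3
  leading term a: subtract (28/31)·h_5 from 14/3a - 36779/190464b - 14/3 → 233431/63488b
  leading term b: subtract (-64/93)·h_6 from 233431/63488b → 0
  remainder 0.

S(f_2,h_5): lcm = ab. S = 6581/7936b^2 - 3/8b.
  leading term b^2: subtract (-19743/31744)·h_4 from 6581/7936b^2 - 3/8b → 2100879/2031616b
  leading term b: subtract (-6/31)·h_6 from 2100879/2031616b → 0
  remainder 0.

S(f_3,h_5): lcm = a^2. S = 6581/7936ab - 1/2a - 3/2b^2 + 11/2b + 1/2.
  leading term ab: subtract (6581/63488)·f_2 from 6581/7936ab - 1/2a - 3/2b^2 + 11/2b + 1/2 → -1/2a - 3/2b^2 + 421575/63488b + 1/2
  leading term a: subtract (-3/31)·h_5 from -1/2a - 3/2b^2 + 421575/63488b + 1/2 → -3/2b^2 + 395251/63488b
  leading term b^2: subtract (9/8)·h_4 from -3/2b^2 + 395251/63488b → 233431/63488b
  leading term b: subtract (-64/93)·h_6 from 233431/63488b → 0
  remainder 0.

S(h_4,h_5): leading monomials are coprime, so the S-polynomial reduces to 0 (Buchberger's first criterion).
S(f_1,h_6): leading monomials are coprime, so the S-polynomial reduces to 0 (Buchberger's first criterion).
S(f_2,h_6): lcm = ab. S = -11/8b.
  leading term b: subtract (16384/63663)·h_6 from -11/8b → 0
  remainder 0.

S(f_3,h_6): leading monomials are coprime, so the S-polynomial reduces to 0 (Buchberger's first criterion).
S(h_4,h_6): lcm = b^2. S = -435/256b.
  leading term b: subtract (74240/233431)·h_6 from -435/256b → 0
  remainder 0.

S(h_5,h_6): leading monomials are coprime, so the S-polynomial reduces to 0 (Buchberger's first criterion).
Every S-polynomial of the final basis reduces to 0, so we have a Gröbner basis.
Inter-reduce: drop elements whose leading term is divisible by another's, tail-reduce, and make monic.
Reduced Gröbner basis: {a - 1, b}.

A lex Gröbner basis eliminates variables successively. Here b depends only on b, with roots {0}; lifting each root through the earlier basis elements recovers the full solutions.
  b = 0: the earlier basis element becomes a - 1 = 0, giving a = 1 — point (1, 0).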